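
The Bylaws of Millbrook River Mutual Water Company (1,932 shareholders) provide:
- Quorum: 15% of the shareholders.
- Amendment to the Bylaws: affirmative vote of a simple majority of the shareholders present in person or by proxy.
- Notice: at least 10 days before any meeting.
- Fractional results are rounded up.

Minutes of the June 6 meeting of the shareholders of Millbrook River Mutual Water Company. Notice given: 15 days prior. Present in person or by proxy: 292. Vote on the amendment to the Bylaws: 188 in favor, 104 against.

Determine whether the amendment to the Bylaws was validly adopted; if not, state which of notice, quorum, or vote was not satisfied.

Notice: 15 days given; 10 required. Satisfied.
Quorum: 15% of 1,932 = 289.80, rounded up to 290; 292 present. Satisfied.
Vote: requires a majority of those present (292); a majority of 292 is 147, so 147 needed; 188 in favor. Satisfied.

Valid — all requirements satisfied.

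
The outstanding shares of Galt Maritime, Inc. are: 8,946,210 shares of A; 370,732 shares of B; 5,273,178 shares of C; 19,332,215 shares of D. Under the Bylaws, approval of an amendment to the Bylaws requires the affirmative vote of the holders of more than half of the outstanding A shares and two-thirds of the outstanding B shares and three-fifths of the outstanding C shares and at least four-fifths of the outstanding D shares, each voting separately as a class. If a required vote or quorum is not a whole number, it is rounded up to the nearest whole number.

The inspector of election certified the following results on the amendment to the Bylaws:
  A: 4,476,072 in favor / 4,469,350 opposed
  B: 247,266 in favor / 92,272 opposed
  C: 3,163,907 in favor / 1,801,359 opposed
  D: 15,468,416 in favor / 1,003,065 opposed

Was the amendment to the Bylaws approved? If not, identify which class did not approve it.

Approved — every class gave the required vote.

A: a majority of 8946210 is 4473106; 4,473,106 required, 4,476,072 in favor — approved.
B: 2/3 of 370732 = 247154.67, rounded up to 247155; 247,155 required, 247,266 in favor — approved.
C: 3/5 of 5273178 = 3163906.80, rounded up to 3163907; 3,163,907 required, 3,163,907 in favor — approved.
D: 4/5 of 19332215 = 15465772; 15,465,772 required, 15,468,416 in favor — approved.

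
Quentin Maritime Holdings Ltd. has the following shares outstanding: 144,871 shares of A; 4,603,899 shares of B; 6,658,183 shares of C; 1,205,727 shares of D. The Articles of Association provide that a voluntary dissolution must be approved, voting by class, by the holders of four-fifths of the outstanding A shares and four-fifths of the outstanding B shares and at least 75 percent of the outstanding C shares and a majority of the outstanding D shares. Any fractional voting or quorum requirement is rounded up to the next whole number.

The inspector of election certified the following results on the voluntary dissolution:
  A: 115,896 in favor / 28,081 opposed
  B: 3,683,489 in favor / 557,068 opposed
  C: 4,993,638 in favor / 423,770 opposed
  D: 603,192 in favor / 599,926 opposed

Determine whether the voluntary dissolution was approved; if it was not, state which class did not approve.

Not approved — the A shares did not give the required vote.

A: 4/5 of 144871 = 115896.80, rounded up to 115897; 115,897 required, 115,896 in favor — not approved.
B: 4/5 of 4603899 = 3683119.20, rounded up to 3683120; 3,683,120 required, 3,683,489 in favor — approved.
C: 3/4 of 6658183 = 4993637.25, rounded up to 4993638; 4,993,638 required, 4,993,638 in favor — approved.
D: a majority of 1205727 is 602864; 602,864 required, 603,192 in favor — approved.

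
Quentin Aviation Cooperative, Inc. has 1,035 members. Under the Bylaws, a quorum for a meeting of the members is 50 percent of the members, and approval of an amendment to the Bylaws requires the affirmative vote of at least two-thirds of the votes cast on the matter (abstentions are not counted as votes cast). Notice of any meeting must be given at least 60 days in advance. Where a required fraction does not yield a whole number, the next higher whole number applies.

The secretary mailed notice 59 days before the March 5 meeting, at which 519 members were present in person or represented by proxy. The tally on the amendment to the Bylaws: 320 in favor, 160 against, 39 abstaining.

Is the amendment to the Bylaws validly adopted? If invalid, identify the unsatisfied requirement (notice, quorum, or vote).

Notice: 59 days given; 60 required. Not satisfied.
Quorum: 50% of 1,035 = 517.50, rounded up to 518; 519 present. Satisfied.
Vote: requires two-thirds of the votes cast (519 − 39 abstaining = 480); 2/3 of 480 = 320, so 320 needed; 320 in favor. Satisfied.

Invalid — notice requirement not satisfied.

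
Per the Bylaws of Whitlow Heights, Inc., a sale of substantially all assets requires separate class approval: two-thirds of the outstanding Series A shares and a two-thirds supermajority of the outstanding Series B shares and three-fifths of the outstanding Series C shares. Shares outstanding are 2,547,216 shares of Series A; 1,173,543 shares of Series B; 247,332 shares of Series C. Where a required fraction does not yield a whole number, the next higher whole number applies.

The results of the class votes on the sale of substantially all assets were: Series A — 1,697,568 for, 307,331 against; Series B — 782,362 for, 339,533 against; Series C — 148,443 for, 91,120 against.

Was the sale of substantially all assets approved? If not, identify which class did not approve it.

Not approved — the Series A shares did not give the required vote.

Series A: 2/3 of 2547216 = 1698144; 1,698,144 required, 1,697,568 in favor — not approved.
Series B: 2/3 of 1173543 = 782362; 782,362 required, 782,362 in favor — approved.
Series C: 3/5 of 247332 = 148399.20, rounded up to 148400; 148,400 required, 148,443 in favor — approved.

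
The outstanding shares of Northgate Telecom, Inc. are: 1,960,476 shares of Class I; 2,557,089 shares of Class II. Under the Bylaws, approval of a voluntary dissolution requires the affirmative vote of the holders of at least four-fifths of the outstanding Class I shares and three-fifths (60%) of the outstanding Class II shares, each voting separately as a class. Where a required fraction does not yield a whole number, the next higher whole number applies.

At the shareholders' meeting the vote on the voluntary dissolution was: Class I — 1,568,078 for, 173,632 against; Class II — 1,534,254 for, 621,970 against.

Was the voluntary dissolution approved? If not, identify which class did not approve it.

Class I: 4/5 of 1960476 = 1568380.80, rounded up to 1568381; 1,568,381 required, 1,568,078 in favor — not approved.
Class II: 3/5 of 2557089 = 1534253.40, rounded up to 1534254; 1,534,254 required, 1,534,254 in favor — approved.

Not approved — the Class I shares did not give the required vote.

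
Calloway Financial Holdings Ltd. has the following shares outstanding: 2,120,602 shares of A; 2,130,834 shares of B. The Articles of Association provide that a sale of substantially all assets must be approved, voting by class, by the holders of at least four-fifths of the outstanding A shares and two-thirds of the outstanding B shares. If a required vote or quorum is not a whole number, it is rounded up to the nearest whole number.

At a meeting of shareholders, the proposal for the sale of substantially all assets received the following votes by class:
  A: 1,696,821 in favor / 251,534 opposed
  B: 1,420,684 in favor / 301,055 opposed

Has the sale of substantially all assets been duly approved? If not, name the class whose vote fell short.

A: 4/5 of 2120602 = 1696481.60, rounded up to 1696482; 1,696,482 required, 1,696,821 in favor — approved.
B: 2/3 of 2130834 = 1420556; 1,420,556 required, 1,420,684 in favor — approved.

Approved — every class gave the required vote.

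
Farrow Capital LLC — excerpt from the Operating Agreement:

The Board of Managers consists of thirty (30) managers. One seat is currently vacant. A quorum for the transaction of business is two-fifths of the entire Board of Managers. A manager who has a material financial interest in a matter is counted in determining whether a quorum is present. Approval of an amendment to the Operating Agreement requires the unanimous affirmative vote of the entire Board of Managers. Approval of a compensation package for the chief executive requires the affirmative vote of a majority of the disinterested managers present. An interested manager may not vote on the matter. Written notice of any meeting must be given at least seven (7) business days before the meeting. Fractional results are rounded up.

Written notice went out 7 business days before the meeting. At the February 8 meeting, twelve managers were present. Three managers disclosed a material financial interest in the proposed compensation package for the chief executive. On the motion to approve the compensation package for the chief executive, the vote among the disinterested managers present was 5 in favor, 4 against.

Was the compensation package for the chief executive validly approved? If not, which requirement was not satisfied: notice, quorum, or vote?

Valid — all requirements satisfied.

Notice: 7 business days given; 7 required (7 ≥ 7). Satisfied.
Quorum: 12 present (interested managers count toward quorum); quorum is 12. Satisfied.
Vote: the compensation package for the chief executive requires a majority of the disinterested managers present (12 − 3 = 9). A majority of 9 is 5, so 5 affirmative votes are needed; 5 voted in favor. Satisfied.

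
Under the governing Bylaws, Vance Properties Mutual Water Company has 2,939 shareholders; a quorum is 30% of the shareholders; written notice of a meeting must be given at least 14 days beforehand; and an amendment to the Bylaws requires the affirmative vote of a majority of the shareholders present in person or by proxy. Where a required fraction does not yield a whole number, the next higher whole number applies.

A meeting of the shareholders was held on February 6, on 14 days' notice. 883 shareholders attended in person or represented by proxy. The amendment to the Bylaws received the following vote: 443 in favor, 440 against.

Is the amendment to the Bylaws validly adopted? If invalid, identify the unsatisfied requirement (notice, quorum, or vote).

Notice: 14 days given; 14 required. Satisfied.
Quorum: 30% of 2,939 = 881.70, rounded up to 882; 883 present. Satisfied.
Vote: requires a majority of those present (883); a majority of 883 is 442, so 442 needed; 443 in favor. Satisfied.

Valid — all requirements satisfied.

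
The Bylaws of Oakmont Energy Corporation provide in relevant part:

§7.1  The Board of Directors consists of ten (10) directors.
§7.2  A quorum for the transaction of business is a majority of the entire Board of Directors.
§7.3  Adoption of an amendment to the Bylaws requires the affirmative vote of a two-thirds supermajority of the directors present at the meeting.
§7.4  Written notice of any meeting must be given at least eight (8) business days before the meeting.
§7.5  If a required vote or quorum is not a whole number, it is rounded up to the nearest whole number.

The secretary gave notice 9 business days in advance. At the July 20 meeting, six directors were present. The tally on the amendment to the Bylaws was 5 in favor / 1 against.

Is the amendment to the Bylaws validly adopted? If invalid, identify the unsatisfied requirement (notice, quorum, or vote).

Valid — all requirements satisfied.

Notice: 9 business days given; 8 required (9 ≥ 8). Satisfied.
Quorum: 6 present; quorum is 6. Satisfied.
Vote: the amendment to the Bylaws requires two-thirds of the directors present (6). 2/3 of 6 = 4, so 4 affirmative votes are needed; 5 voted in favor. Satisfied.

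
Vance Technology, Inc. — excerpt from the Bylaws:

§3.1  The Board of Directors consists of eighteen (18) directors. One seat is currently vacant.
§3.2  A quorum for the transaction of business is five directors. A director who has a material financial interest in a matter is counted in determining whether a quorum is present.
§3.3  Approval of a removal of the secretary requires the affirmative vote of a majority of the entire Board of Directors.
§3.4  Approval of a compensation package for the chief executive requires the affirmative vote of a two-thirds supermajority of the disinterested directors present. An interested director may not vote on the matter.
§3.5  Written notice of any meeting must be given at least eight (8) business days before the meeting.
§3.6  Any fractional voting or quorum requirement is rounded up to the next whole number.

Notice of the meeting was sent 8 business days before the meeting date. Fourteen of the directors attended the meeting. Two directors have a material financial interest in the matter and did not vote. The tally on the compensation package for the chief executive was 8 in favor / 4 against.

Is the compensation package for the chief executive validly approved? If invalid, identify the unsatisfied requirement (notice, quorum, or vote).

Notice: 8 business days given; 8 required (8 ≥ 8). Satisfied.
Quorum: 14 present (interested directors count toward quorum); quorum is 5. Satisfied.
Vote: the compensation package for the chief executive requires two-thirds of the disinterested directors present (14 − 2 = 12). 2/3 of 12 = 8, so 8 affirmative votes are needed; 8 voted in favor. Satisfied.

Valid — all requirements satisfied.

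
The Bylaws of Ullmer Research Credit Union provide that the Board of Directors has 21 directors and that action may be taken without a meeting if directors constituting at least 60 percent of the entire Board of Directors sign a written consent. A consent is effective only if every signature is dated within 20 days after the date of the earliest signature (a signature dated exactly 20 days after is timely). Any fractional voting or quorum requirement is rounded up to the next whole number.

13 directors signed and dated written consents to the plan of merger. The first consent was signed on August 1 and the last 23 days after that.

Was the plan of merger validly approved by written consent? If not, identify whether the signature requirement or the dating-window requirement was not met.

Not effective — dating-window requirement not satisfied.

Signatures required: at least 60 percent of 21 — 3/5 of 21 = 12.60, rounded up to 13, so 13 needed; 13 signed. Sufficient.
Dating window: the latest signature is 23 days after the earliest; the limit is 20 days. Outside the window.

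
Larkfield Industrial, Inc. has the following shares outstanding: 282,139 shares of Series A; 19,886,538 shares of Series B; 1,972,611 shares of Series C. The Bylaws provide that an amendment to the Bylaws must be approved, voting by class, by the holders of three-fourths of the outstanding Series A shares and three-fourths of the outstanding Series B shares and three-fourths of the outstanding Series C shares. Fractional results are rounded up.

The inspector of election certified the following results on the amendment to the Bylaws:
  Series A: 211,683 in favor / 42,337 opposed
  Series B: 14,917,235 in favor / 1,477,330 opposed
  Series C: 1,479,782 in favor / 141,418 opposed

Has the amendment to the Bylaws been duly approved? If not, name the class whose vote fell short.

Series A: 3/4 of 282139 = 211604.25, rounded up to 211605; 211,605 required, 211,683 in favor — approved.
Series B: 3/4 of 19886538 = 14914903.50, rounded up to 14914904; 14,914,904 required, 14,917,235 in favor — approved.
Series C: 3/4 of 1972611 = 1479458.25, rounded up to 1479459; 1,479,459 required, 1,479,782 in favor — approved.

Approved — every class gave the required vote.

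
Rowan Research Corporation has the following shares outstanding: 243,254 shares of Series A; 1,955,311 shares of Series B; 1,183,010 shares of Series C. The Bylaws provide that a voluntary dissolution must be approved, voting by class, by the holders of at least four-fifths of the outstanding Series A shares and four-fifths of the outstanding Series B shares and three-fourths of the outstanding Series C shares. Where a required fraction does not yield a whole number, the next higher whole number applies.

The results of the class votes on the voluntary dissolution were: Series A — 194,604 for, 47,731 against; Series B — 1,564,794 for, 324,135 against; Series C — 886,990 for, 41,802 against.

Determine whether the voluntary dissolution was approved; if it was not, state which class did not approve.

Series A: 4/5 of 243254 = 194603.20, rounded up to 194604; 194,604 required, 194,604 in favor — approved.
Series B: 4/5 of 1955311 = 1564248.80, rounded up to 1564249; 1,564,249 required, 1,564,794 in favor — approved.
Series C: 3/4 of 1183010 = 887257.50, rounded up to 887258; 887,258 required, 886,990 in favor — not approved.

Not approved — the Series C shares did not give the required vote.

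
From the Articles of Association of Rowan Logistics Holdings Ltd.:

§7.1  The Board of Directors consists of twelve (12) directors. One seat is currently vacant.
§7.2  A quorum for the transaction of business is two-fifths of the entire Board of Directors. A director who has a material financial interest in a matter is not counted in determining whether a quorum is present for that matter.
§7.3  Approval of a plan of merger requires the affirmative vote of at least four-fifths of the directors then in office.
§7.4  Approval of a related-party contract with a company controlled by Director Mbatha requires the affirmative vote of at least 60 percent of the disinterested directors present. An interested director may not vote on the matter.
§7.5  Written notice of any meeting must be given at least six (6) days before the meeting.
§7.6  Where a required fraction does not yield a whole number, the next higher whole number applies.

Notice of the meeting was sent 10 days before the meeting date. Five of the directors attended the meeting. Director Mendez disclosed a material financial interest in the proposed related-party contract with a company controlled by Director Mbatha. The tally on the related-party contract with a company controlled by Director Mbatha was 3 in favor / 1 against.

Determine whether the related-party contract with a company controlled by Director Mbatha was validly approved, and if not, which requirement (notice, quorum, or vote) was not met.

Notice: 10 days given; 6 required (10 ≥ 6). Satisfied.
Quorum: 5 present, but the 1 interested director does not count, leaving 4. Quorum is 5. Not satisfied.
Vote: the related-party contract with a company controlled by Director Mbatha requires three-fifths of the disinterested directors present (5 − 1 = 4). 3/5 of 4 = 2.40, rounded up to 3, so 3 affirmative votes are needed; 3 voted in favor. Satisfied. (Moot — without a quorum no business can be validly transacted.)

Invalid — quorum requirement not satisfied.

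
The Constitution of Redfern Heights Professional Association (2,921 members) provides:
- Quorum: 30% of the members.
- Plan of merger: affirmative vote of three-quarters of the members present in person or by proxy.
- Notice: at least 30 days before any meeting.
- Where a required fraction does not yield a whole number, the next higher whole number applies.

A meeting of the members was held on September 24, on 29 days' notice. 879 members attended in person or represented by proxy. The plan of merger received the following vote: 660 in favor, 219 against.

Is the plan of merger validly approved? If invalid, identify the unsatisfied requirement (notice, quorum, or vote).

Invalid — notice requirement not satisfied.

Notice: 29 days given; 30 required. Not satisfied.
Quorum: 30% of 2,921 = 876.30, rounded up to 877; 879 present. Satisfied.
Vote: requires three-fourths of those present (879); 3/4 of 879 = 659.25, rounded up to 660, so 660 needed; 660 in favor. Satisfied.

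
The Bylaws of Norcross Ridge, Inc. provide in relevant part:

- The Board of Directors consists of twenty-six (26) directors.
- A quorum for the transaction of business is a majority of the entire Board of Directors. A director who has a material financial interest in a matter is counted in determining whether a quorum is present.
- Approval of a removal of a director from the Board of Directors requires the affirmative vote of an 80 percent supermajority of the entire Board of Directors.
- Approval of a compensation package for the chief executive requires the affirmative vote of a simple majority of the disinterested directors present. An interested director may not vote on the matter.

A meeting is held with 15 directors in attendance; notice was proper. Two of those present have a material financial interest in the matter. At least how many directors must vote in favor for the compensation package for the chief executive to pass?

The compensation package for the chief executive requires a majority of the disinterested directors present (15 − 2 = 13).
A majority of 13 is 7.

7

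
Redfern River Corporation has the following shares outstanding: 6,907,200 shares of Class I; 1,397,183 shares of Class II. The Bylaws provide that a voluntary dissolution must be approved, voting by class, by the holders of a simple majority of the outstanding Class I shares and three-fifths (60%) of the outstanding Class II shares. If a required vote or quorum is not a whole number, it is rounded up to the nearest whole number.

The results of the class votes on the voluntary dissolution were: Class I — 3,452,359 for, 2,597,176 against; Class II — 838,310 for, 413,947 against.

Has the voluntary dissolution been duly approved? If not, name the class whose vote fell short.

Class I: a majority of 6907200 is 3453601; 3,453,601 required, 3,452,359 in favor — not approved.
Class II: 3/5 of 1397183 = 838309.80, rounded up to 838310; 838,310 required, 838,310 in favor — approved.

Not approved — the Class I shares did not give the required vote.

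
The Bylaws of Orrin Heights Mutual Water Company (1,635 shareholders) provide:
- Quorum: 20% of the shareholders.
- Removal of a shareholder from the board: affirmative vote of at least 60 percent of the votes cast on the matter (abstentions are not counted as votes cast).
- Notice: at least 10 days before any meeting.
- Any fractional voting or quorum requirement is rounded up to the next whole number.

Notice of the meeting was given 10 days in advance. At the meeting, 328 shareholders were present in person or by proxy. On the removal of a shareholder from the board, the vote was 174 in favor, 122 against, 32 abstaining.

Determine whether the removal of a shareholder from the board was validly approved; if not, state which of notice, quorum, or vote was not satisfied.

Invalid — vote requirement not satisfied.

Notice: 10 days given; 10 required. Satisfied.
Quorum: 20% of 1,635 = 327; 328 present. Satisfied.
Vote: requires three-fifths of the votes cast (328 − 32 abstaining = 296); 3/5 of 296 = 177.60, rounded up to 178, so 178 needed; 174 in favor. Not satisfied.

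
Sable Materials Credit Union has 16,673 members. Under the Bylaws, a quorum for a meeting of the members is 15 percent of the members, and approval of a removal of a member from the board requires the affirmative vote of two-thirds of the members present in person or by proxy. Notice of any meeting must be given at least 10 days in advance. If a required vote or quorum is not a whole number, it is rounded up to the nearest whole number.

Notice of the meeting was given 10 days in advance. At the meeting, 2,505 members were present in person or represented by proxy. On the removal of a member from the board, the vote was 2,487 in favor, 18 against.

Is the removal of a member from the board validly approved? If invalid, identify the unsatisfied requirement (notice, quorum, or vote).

Valid — all requirements satisfied.

Notice: 10 days given; 10 required. Satisfied.
Quorum: 15% of 16,673 = 2,500.95, rounded up to 2,501; 2,505 present. Satisfied.
Vote: requires two-thirds of those present (2,505); 2/3 of 2505 = 1670, so 1,670 needed; 2,487 in favor. Satisfied.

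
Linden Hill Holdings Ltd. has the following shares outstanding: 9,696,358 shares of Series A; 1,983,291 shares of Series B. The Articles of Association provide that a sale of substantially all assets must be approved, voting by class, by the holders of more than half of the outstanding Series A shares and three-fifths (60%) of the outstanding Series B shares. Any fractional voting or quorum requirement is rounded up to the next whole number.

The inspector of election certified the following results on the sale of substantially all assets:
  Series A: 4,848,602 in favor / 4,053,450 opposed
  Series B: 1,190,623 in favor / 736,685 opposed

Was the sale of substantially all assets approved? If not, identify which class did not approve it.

Series A: a majority of 9696358 is 4848180; 4,848,180 required, 4,848,602 in favor — approved.
Series B: 3/5 of 1983291 = 1189974.60, rounded up to 1189975; 1,189,975 required, 1,190,623 in favor — approved.

Approved — every class gave the required vote.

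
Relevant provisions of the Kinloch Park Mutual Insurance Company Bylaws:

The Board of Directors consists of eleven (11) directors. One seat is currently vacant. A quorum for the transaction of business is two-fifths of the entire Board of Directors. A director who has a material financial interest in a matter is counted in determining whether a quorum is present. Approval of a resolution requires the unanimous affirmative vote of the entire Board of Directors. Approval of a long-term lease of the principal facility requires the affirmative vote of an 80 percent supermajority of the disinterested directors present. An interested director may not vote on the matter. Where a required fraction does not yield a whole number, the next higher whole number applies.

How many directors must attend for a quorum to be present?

2/5 of 11 = 4.40, rounded up to 5.

5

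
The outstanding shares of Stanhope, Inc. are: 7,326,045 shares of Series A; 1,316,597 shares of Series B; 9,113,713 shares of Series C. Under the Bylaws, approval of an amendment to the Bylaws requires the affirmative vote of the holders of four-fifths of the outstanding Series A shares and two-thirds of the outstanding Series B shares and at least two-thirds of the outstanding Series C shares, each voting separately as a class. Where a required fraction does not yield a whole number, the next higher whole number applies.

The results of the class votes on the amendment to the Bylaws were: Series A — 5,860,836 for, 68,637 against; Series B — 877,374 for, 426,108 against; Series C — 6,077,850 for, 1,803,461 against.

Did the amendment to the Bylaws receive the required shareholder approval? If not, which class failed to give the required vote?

Not approved — the Series B shares did not give the required vote.

Series A: 4/5 of 7326045 = 5860836; 5,860,836 required, 5,860,836 in favor — approved.
Series B: 2/3 of 1316597 = 877731.33, rounded up to 877732; 877,732 required, 877,374 in favor — not approved.
Series C: 2/3 of 9113713 = 6075808.67, rounded up to 6075809; 6,075,809 required, 6,077,850 in favor — approved.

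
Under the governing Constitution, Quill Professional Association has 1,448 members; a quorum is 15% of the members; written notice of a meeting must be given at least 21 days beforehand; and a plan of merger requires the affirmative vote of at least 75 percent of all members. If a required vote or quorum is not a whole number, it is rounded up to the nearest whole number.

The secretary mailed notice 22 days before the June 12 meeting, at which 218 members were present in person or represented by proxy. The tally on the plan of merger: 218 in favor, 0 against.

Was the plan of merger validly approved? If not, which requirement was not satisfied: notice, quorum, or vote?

Notice: 22 days given; 21 required. Satisfied.
Quorum: 15% of 1,448 = 217.20, rounded up to 218; 218 present. Satisfied.
Vote: requires three-fourths of all members (1,448); 3/4 of 1448 = 1086, so 1,086 needed; 218 in favor. Not satisfied.

Invalid — vote requirement not satisfied.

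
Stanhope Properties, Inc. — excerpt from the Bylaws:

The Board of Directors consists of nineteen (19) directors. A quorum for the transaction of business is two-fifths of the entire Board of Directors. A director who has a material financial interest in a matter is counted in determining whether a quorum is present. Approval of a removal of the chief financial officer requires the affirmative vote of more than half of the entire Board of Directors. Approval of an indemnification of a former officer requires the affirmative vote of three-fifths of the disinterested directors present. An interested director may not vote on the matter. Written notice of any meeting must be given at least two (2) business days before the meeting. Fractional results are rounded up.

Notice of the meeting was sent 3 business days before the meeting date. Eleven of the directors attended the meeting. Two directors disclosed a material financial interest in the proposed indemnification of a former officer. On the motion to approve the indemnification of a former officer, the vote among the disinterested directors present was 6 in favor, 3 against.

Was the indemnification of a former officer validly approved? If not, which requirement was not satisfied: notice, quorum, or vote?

Notice: 3 business days given; 2 required (3 ≥ 2). Satisfied.
Quorum: 11 present (interested directors count toward quorum); quorum is 8. Satisfied.
Vote: the indemnification of a former officer requires three-fifths of the disinterested directors present (11 − 2 = 9). 3/5 of 9 = 5.40, rounded up to 6, so 6 affirmative votes are needed; 6 voted in favor. Satisfied.

Valid — all requirements satisfied.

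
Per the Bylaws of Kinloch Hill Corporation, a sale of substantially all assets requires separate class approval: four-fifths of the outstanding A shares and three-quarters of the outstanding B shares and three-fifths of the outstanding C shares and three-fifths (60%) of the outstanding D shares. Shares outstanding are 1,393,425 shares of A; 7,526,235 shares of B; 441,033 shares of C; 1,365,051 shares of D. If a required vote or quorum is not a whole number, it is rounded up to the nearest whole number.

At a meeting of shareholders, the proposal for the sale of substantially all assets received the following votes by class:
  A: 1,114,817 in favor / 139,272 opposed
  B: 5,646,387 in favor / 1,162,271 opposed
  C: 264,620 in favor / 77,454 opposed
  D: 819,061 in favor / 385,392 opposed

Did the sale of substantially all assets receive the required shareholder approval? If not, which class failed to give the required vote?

A: 4/5 of 1393425 = 1114740; 1,114,740 required, 1,114,817 in favor — approved.
B: 3/4 of 7526235 = 5644676.25, rounded up to 5644677; 5,644,677 required, 5,646,387 in favor — approved.
C: 3/5 of 441033 = 264619.80, rounded up to 264620; 264,620 required, 264,620 in favor — approved.
D: 3/5 of 1365051 = 819030.60, rounded up to 819031; 819,031 required, 819,061 in favor — approved.

Approved — every class gave the required vote.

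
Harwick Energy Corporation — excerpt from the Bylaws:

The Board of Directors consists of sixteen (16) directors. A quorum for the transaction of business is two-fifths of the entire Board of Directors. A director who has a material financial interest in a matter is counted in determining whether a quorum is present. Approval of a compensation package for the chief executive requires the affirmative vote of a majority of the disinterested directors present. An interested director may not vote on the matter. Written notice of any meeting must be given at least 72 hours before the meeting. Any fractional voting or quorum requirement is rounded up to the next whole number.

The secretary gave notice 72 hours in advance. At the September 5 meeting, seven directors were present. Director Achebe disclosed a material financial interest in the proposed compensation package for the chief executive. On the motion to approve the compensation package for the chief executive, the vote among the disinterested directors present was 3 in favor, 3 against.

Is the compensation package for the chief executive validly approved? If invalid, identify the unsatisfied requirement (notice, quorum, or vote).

Notice: 72 hours given; 72 required (72 ≥ 72). Satisfied.
Quorum: 7 present (interested directors count toward quorum); quorum is 7. Satisfied.
Vote: the compensation package for the chief executive requires a majority of the disinterested directors present (7 − 1 = 6). A majority of 6 is 4, so 4 affirmative votes are needed; 3 voted in favor. Not satisfied.

Invalid — vote requirement not satisfied.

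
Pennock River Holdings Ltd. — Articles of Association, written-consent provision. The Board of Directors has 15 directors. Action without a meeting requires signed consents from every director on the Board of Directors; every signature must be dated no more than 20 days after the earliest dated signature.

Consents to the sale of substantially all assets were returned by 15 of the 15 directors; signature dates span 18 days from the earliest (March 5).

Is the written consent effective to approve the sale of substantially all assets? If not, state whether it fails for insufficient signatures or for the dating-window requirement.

Signatures required: every one of 15 — unanimous means all 15, so 15 needed; 15 signed. Sufficient.
Dating window: the latest signature is 18 days after the earliest; the limit is 20 days. Within the window.

Effective — both the signature and dating-window requirements are satisfied.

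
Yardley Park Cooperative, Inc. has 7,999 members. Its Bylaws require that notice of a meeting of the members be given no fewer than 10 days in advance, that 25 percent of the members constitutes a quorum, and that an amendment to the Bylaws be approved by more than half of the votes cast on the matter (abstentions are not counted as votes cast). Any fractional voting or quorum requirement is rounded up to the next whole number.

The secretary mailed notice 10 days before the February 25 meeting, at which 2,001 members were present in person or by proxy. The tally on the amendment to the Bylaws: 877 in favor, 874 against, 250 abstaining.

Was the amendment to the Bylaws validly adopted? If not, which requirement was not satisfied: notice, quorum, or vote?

Notice: 10 days given; 10 required. Satisfied.
Quorum: 25% of 7,999 = 1,999.75, rounded up to 2,000; 2,001 present. Satisfied.
Vote: requires a majority of the votes cast (2,001 − 250 abstaining = 1,751); a majority of 1751 is 876, so 876 needed; 877 in favor. Satisfied.

Valid — all requirements satisfied.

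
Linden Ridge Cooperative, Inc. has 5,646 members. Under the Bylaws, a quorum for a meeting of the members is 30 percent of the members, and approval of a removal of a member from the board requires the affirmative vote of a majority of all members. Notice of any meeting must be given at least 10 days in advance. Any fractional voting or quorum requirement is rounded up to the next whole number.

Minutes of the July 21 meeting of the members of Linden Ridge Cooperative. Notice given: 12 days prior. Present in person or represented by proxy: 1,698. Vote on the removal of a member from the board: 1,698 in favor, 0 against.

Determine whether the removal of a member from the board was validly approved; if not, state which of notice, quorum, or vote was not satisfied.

Notice: 12 days given; 10 required. Satisfied.
Quorum: 30% of 5,646 = 1,693.80, rounded up to 1,694; 1,698 present. Satisfied.
Vote: requires a majority of all members (5,646); a majority of 5646 is 2824, so 2,824 needed; 1,698 in favor. Not satisfied.

Invalid — vote requirement not satisfied.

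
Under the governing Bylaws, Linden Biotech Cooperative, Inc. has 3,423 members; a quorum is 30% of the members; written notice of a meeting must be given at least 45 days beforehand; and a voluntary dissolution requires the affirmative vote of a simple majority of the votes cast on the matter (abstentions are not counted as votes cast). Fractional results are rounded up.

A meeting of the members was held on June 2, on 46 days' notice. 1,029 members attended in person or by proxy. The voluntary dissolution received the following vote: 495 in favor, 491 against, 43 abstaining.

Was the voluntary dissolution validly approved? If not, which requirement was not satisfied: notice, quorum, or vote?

Notice: 46 days given; 45 required. Satisfied.
Quorum: 30% of 3,423 = 1,026.90, rounded up to 1,027; 1,029 present. Satisfied.
Vote: requires a majority of the votes cast (1,029 − 43 abstaining = 986); a majority of 986 is 494, so 494 needed; 495 in favor. Satisfied.

Valid — all requirements satisfied.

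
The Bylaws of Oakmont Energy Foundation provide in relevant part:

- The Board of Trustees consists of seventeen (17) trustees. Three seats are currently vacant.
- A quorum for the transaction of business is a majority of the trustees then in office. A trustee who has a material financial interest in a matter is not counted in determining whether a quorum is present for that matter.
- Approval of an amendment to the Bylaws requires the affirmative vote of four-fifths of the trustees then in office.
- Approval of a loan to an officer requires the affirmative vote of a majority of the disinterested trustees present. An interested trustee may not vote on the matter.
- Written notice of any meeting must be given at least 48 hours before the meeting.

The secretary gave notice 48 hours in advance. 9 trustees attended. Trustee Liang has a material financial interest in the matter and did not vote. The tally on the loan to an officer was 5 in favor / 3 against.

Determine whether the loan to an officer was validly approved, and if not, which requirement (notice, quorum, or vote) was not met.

Notice: 48 hours given; 48 required (48 ≥ 48). Satisfied.
Quorum: 9 present, but the 1 interested trustee does not count, leaving 8. Quorum is 8. Satisfied.
Vote: the loan to an officer requires a majority of the disinterested trustees present (9 − 1 = 8). A majority of 8 is 5, so 5 affirmative votes are needed; 5 voted in favor. Satisfied.

Valid — all requirements satisfied.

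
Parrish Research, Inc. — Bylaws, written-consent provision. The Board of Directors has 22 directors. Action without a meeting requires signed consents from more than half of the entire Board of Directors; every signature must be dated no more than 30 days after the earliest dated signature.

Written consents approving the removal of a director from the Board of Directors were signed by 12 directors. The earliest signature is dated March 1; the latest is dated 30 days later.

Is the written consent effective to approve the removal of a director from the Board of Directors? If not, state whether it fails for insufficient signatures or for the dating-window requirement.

Signatures required: more than half of 22 — a majority of 22 is 12, so 12 needed; 12 signed. Sufficient.
Dating window: the latest signature is 30 days after the earliest; the limit is 30 days. Within the window.

Effective — both the signature and dating-window requirements are satisfied.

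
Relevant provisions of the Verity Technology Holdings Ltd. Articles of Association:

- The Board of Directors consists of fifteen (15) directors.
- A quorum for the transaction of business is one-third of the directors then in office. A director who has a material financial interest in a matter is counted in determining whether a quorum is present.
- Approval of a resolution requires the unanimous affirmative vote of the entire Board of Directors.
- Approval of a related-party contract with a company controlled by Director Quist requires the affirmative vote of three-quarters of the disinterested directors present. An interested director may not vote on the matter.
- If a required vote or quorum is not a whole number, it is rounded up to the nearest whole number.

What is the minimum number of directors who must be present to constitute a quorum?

1/3 of 15 = 5.

5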